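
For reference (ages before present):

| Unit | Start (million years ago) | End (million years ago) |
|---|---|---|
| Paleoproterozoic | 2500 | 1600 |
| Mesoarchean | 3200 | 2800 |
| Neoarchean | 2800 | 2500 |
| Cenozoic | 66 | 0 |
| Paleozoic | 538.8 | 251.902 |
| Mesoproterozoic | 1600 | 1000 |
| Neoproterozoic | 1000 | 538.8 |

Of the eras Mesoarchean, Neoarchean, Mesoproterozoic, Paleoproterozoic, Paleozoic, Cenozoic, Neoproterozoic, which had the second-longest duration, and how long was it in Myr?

Mesoproterozoic, 600 million years

Start − end for each: Mesoarchean 3200 − 2800 = 400; Neoarchean 2800 − 2500 = 300; Mesoproterozoic 1600 − 1000 = 600; Paleoproterozoic 2500 − 1600 = 900; Paleozoic 538.8 − 251.902 = 286.898; Cenozoic 66 − 0 = 66; Neoproterozoic 1000 − 538.8 = 461.2.
Ranking these from longest: Paleoproterozoic > Mesoproterozoic > Neoproterozoic > Mesoarchean > Neoarchean > Paleozoic > Cenozoic.
Position 2 in that ranking is Mesoproterozoic, which lasted 600 Myr.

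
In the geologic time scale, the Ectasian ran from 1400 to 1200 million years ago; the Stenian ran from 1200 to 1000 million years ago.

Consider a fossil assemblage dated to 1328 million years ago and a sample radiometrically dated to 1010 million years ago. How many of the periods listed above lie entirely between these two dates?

Checking each listed span, none has both start < 1328 Ma and end > 1010 Ma — every period straddles one of the two dates or lies outside them — so the count is 0.

0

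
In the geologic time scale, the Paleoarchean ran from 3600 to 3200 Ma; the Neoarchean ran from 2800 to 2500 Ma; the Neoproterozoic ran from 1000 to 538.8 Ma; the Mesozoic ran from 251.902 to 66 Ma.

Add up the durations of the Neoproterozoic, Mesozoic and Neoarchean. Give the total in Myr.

947.102 million years

Duration is start − end for each: (1000 − 538.8) + (251.902 − 66) + (2800 − 2500).
That is 461.2 + 185.902 + 300, which totals 947.102 million years.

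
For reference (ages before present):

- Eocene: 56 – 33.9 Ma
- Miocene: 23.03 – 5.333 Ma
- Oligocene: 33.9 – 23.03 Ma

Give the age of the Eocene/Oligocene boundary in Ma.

33.9 Ma

The Eocene ends and the Oligocene begins at 33.9 Ma.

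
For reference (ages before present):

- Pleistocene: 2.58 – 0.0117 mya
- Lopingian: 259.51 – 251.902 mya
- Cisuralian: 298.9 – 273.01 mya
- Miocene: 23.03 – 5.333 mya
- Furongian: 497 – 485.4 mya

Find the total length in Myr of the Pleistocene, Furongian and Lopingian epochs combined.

21.7763 million years

Each duration: Pleistocene = 2.5683; Furongian = 11.6; Lopingian = 7.608.
Sum: 2.5683 + 11.6 + 7.608 = 21.7763 Myr.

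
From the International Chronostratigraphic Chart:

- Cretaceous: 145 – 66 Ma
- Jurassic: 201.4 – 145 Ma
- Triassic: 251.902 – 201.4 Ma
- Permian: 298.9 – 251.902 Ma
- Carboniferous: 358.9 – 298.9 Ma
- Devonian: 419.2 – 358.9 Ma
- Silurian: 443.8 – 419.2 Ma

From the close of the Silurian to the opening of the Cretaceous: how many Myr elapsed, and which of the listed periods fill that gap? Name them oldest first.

End of Silurian = 419.2 Ma; start of Cretaceous = 145 Ma.
Gap = 419.2 − 145 = 274.2 Myr.
Periods wholly inside 419.2–145 Ma: Devonian (419.2–358.9), Carboniferous (358.9–298.9), Permian (298.9–251.902), Triassic (251.902–201.4), Jurassic (201.4–145).

274.2 million years; Devonian, Carboniferous, Permian, Triassic, Jurassic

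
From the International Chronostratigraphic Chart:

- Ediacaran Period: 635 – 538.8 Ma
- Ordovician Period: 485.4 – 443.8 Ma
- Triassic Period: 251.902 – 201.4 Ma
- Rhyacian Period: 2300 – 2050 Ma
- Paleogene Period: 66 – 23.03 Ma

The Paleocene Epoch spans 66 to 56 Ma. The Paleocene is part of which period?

The Paleocene (66–56 Ma) lies entirely within 66–23.03 Ma, the Paleogene Period.

Paleogene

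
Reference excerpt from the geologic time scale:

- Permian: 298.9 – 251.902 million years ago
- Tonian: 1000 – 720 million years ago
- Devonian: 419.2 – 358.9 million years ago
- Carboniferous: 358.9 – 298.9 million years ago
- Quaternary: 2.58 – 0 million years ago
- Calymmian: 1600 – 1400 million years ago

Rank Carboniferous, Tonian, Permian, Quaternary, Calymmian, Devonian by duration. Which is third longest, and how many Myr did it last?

Devonian, 60.3 million years

Start − end for each: Carboniferous 358.9 − 298.9 = 60; Tonian 1000 − 720 = 280; Permian 298.9 − 251.902 = 46.998; Quaternary 2.58 − 0 = 2.58; Calymmian 1600 − 1400 = 200; Devonian 419.2 − 358.9 = 60.3.
Ranking these from longest: Tonian > Calymmian > Devonian > Carboniferous > Permian > Quaternary.
Position 3 in that ranking is Devonian, which lasted 60.3 Myr.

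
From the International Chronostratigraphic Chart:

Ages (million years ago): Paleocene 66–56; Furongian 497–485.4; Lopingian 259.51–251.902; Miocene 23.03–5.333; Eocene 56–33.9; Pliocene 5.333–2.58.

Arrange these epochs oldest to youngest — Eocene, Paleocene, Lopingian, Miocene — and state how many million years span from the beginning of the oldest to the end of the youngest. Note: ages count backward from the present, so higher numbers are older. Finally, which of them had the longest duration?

From the excerpt: Eocene 56–33.9; Paleocene 66–56; Lopingian 259.51–251.902; Miocene 23.03–5.333 (Ma).
Larger Ma is earlier, so the oldest is Lopingian and the youngest is Miocene; oldest to youngest: Lopingian, Paleocene, Eocene, Miocene.
Oldest start 259.51 minus youngest end 5.333 gives 254.177 Myr overall.
Individual lengths (start − end): Eocene 22.1; Lopingian 7.608; Paleocene 10; Miocene 17.697. The largest is Eocene at 22.1 Myr.

Lopingian, Paleocene, Eocene, Miocene; total span 254.177 Myr; longest is Eocene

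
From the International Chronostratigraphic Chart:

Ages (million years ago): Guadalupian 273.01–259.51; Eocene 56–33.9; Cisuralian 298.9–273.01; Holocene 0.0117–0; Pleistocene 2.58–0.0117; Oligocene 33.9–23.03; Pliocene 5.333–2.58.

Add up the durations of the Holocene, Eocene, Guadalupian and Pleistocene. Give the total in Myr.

38.18 million years

Each duration: Holocene = 0.0117; Eocene = 22.1; Guadalupian = 13.5; Pleistocene = 2.5683.
Sum: 0.0117 + 22.1 + 13.5 + 2.5683 = 38.18 Myr.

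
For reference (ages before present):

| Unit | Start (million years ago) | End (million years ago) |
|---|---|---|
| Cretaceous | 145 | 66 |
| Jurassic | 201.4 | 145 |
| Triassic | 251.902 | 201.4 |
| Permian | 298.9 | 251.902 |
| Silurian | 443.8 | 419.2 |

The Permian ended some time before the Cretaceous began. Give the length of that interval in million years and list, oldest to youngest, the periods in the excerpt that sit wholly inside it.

106.902 million years; Triassic, Jurassic

The Permian closes at 251.902 Ma and the Cretaceous opens at 145 Ma, so the interval is 251.902 − 145 = 106.902 Myr.
A period fits inside if it starts at or after 251.902 Ma and ends at or before 145 Ma; oldest first that gives Triassic, Jurassic.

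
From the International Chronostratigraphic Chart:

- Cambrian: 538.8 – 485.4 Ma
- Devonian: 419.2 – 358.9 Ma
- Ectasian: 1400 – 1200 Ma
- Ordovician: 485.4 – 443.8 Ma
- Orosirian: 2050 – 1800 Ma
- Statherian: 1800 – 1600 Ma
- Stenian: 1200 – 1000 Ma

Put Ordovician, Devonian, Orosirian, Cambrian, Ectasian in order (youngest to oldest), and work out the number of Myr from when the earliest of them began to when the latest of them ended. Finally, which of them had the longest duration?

From the excerpt: Ordovician 485.4–443.8; Devonian 419.2–358.9; Orosirian 2050–1800; Cambrian 538.8–485.4; Ectasian 1400–1200 (Ma).
Larger Ma is earlier, so the oldest is Orosirian and the youngest is Devonian; youngest to oldest: Devonian, Ordovician, Cambrian, Ectasian, Orosirian.
Oldest start 2050 minus youngest end 358.9 gives 1691.1 Myr overall.
Individual lengths (start − end): Ordovician 41.6; Cambrian 53.4; Ectasian 200; Orosirian 250; Devonian 60.3. The largest is Orosirian at 250 Myr.

Devonian, Ordovician, Cambrian, Ectasian, Orosirian; total span 1691.1 Myr; longest is Orosirian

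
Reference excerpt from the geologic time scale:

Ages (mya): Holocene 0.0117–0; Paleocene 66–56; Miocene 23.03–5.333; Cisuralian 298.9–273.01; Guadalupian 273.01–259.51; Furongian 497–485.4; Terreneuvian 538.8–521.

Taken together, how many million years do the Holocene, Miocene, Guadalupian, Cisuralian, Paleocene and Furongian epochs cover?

Each duration: Holocene = 0.0117; Miocene = 17.697; Guadalupian = 13.5; Cisuralian = 25.89; Paleocene = 10; Furongian = 11.6.
Sum: 0.0117 + 17.697 + 13.5 + 25.89 + 10 + 11.6 = 78.6987 Myr.

78.6987 million years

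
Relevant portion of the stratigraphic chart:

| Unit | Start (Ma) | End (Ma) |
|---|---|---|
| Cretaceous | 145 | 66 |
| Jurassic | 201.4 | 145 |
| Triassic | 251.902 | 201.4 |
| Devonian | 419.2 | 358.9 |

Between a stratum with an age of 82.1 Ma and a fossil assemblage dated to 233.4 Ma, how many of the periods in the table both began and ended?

1

The older date is 233.4 Ma and the younger is 82.1 Ma.
Periods with start < 233.4 and end > 82.1 Ma: Jurassic (201.4–145).
That is 1 complete period.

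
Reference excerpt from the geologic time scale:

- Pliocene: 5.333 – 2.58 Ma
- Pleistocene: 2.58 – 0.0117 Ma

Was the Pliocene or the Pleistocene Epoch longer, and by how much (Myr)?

Pliocene: 5.333 − 2.58 = 2.753 Myr.
Pleistocene: 2.58 − 0.0117 = 2.5683 Myr.
Difference: 2.753 − 2.5683 = 0.1847 Myr, so the Pliocene was longer.

Pliocene, by 0.1847 million years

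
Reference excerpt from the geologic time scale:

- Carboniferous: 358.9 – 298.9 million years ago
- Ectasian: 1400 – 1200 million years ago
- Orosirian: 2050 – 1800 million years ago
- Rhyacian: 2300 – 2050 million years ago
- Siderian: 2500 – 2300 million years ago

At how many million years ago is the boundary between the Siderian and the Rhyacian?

2300 million years ago

The Siderian ends and the Rhyacian begins at 2300 million years ago.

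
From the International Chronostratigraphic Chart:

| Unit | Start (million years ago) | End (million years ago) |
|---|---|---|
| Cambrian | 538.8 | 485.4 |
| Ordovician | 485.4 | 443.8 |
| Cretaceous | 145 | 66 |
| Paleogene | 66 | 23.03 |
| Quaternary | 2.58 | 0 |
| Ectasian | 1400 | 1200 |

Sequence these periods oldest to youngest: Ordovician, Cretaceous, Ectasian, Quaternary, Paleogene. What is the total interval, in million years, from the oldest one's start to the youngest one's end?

Ectasian, Ordovician, Cretaceous, Paleogene, Quaternary; total span 1400 Myr

Start ages (Ma): Ectasian 1400, Ordovician 485.4, Cretaceous 145, Paleogene 66, Quaternary 2.58.
Ordered oldest to youngest: Ectasian, Ordovician, Cretaceous, Paleogene, Quaternary.
Span = 1400 − 0 = 1400 Myr.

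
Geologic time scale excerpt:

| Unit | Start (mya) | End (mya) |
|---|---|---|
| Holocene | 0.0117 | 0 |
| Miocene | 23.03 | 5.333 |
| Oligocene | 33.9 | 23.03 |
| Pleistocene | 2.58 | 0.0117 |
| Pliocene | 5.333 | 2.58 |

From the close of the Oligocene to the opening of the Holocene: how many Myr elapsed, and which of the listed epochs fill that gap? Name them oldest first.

23.0183 million years; Miocene, Pliocene, Pleistocene

End of Oligocene = 23.03 Ma; start of Holocene = 0.0117 Ma.
Gap = 23.03 − 0.0117 = 23.0183 Myr.
Epochs wholly inside 23.03–0.0117 Ma: Miocene (23.03–5.333), Pliocene (5.333–2.58), Pleistocene (2.58–0.0117).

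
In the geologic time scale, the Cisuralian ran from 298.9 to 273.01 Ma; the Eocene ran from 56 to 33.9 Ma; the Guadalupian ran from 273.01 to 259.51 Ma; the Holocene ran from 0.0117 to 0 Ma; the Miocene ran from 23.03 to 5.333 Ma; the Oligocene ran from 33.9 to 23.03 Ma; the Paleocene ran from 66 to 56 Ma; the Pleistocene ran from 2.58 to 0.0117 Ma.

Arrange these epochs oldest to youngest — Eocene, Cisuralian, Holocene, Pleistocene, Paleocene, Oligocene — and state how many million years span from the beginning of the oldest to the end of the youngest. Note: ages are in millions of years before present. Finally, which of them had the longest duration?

Start ages (Ma): Cisuralian 298.9, Paleocene 66, Eocene 56, Oligocene 33.9, Pleistocene 2.58, Holocene 0.0117.
Ordered oldest to youngest: Cisuralian, Paleocene, Eocene, Oligocene, Pleistocene, Holocene.
Span = 298.9 − 0 = 298.9 Myr.
Durations: Pleistocene 2.5683, Holocene 0.0117, Paleocene 10, Cisuralian 25.89, Eocene 22.1, Oligocene 10.87 → longest is Cisuralian (25.89 Myr).

Cisuralian, Paleocene, Eocene, Oligocene, Pleistocene, Holocene; total span 298.9 Myr; longest is Cisuralian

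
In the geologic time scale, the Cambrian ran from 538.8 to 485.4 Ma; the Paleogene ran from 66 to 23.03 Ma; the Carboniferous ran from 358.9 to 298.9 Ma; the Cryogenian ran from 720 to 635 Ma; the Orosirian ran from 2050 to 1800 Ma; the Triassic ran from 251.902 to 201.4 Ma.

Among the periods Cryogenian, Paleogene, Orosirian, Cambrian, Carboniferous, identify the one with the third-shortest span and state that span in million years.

Durations: Cryogenian 85; Paleogene 42.97; Orosirian 250; Cambrian 53.4; Carboniferous 60 Myr.
Sorted shortest-first: Paleogene (42.97), Cambrian (53.4), Carboniferous (60), Cryogenian (85), Orosirian (250).
The third shortest is Carboniferous at 60 Myr.

Carboniferous, 60 million years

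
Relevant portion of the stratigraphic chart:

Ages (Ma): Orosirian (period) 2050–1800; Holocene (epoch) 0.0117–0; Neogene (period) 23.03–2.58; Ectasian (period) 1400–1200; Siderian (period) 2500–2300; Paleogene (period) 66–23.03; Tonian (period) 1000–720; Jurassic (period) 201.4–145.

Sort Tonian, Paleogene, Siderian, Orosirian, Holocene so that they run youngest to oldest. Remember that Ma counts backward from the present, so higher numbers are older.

Holocene, Paleogene, Tonian, Orosirian, Siderian

The oldest of these is Siderian (starts 2500 Ma) and the youngest is Holocene (ends 0 Ma).
In between, by decreasing start age: Orosirian (2050), Tonian (1000), Paleogene (66).
Listing youngest first means reversing that sequence.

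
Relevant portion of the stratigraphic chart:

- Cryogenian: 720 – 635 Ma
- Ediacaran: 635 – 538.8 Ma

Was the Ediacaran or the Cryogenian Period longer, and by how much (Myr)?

Ediacaran: 635 − 538.8 = 96.2 Myr.
Cryogenian: 720 − 635 = 85 Myr.
Difference: 96.2 − 85 = 11.2 Myr, so the Ediacaran was longer.

Ediacaran, by 11.2 million years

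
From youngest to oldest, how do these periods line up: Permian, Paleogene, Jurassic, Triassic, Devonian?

Era membership (oldest first within each) — Paleozoic: Devonian, Permian; Mesozoic: Triassic, Jurassic; Cenozoic: Paleogene. Paleozoic precedes Mesozoic, which precedes Cenozoic. Concatenating the groups in that era order and then reversing gives youngest to oldest.

Paleogene → Jurassic → Triassic → Permian → Devonian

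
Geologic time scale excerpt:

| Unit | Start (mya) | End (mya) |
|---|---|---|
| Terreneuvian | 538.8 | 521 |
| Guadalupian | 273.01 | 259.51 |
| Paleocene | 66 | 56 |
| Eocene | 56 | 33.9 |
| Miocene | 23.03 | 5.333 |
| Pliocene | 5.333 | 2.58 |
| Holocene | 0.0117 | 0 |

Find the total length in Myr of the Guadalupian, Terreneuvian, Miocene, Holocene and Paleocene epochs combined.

59.0087 million years

Each duration: Guadalupian = 13.5; Terreneuvian = 17.8; Miocene = 17.697; Holocene = 0.0117; Paleocene = 10.
Sum: 13.5 + 17.8 + 17.697 + 0.0117 + 10 = 59.0087 Myr.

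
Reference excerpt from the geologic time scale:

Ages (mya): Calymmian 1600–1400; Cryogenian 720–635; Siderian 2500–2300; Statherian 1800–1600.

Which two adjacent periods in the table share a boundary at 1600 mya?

The Statherian ends at 1600 mya and the Calymmian begins at 1600 mya, so they share that boundary.

Statherian and Calymmian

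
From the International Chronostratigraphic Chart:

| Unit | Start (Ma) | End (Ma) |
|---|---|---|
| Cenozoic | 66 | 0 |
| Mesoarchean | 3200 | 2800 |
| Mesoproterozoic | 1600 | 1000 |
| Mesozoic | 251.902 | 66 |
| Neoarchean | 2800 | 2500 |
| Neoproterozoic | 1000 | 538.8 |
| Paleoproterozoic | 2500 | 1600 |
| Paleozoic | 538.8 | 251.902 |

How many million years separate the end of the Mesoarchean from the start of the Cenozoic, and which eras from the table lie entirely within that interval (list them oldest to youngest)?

2734 million years; Neoarchean, Paleoproterozoic, Mesoproterozoic, Neoproterozoic, Paleozoic, Mesozoic

End of Mesoarchean = 2800 Ma; start of Cenozoic = 66 Ma.
Gap = 2800 − 66 = 2734 Myr.
Eras wholly inside 2800–66 Ma: Neoarchean (2800–2500), Paleoproterozoic (2500–1600), Mesoproterozoic (1600–1000), Neoproterozoic (1000–538.8), Paleozoic (538.8–251.902), Mesozoic (251.902–66).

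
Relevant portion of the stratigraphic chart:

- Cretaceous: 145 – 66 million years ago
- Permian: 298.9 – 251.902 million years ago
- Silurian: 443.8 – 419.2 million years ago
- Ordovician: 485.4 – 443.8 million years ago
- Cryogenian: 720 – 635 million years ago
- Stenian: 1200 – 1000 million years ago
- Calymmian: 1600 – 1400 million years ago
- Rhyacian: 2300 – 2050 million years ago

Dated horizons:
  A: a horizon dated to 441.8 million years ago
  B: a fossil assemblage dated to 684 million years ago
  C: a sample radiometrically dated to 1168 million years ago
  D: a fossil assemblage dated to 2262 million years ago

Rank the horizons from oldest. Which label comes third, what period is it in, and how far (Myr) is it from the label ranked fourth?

B, in the Cryogenian; 242.2 million years to A

Sorted oldest-first by Ma: D (2262), C (1168), B (684), A (441.8).
The third oldest is B at 684 Ma, which lies in 720–635 Ma: the Cryogenian.
The fourth oldest is A at 441.8 Ma; separation = |684 − 441.8| = 242.2 Myr.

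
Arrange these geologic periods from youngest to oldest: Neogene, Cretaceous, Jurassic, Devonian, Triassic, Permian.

Group by era (each group listed oldest first) — Paleozoic: Devonian, Permian; Mesozoic: Triassic, Jurassic, Cretaceous; Cenozoic: Neogene. The eras run Paleozoic → Mesozoic → Cenozoic. Concatenating the groups in that era order and then reversing gives youngest to oldest.

Neogene, Cretaceous, Jurassic, Triassic, Permian, Devonian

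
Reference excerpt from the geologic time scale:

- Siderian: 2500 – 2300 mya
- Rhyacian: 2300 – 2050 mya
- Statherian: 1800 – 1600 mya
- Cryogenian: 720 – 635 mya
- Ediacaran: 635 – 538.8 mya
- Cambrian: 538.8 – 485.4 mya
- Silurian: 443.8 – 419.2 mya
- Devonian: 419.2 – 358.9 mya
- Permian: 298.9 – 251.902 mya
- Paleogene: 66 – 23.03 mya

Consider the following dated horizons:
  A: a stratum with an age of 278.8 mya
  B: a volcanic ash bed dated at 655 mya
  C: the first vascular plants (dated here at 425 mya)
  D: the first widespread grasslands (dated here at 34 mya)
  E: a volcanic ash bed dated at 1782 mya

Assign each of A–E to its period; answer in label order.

Match each age against the start–end ranges in the excerpt: A = 278.8 Ma → Permian (298.9–251.902); B = 655 Ma → Cryogenian (720–635); C = 425 Ma → Silurian (443.8–419.2); D = 34 Ma → Paleogene (66–23.03); E = 1782 Ma → Statherian (1800–1600).

A — Permian; B — Cryogenian; C — Silurian; D — Paleogene; E — Statherian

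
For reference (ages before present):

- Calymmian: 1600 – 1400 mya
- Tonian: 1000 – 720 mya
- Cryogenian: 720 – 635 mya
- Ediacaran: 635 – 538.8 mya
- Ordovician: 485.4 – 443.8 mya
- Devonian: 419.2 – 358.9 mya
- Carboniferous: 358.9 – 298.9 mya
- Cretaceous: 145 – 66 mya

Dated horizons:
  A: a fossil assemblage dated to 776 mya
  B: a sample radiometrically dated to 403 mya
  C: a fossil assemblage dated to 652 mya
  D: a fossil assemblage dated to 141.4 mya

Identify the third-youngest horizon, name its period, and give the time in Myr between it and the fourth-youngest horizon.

Smaller Ma means younger, so youngest first: D 141.4 < B 403 < C 652 < A 776.
Counting 3 along gives C (652 Ma); the excerpt puts that inside the Cryogenian, 720–635 Ma.
Next in line is A (776 Ma), and 776 − 652 = 124 Myr.

C, in the Cryogenian; 124 million years to A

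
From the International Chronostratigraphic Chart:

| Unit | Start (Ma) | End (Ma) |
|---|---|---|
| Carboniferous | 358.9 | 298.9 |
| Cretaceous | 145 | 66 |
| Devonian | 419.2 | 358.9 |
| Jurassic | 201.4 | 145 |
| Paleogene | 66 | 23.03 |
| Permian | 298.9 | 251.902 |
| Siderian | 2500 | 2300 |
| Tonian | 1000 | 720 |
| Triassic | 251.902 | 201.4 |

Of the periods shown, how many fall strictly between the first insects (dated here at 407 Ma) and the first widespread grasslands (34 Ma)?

5

The older date is 407 Ma and the younger is 34 Ma.
Periods with start < 407 and end > 34 Ma: Carboniferous (358.9–298.9), Permian (298.9–251.902), Triassic (251.902–201.4), Jurassic (201.4–145), Cretaceous (145–66).
That is 5 complete periods.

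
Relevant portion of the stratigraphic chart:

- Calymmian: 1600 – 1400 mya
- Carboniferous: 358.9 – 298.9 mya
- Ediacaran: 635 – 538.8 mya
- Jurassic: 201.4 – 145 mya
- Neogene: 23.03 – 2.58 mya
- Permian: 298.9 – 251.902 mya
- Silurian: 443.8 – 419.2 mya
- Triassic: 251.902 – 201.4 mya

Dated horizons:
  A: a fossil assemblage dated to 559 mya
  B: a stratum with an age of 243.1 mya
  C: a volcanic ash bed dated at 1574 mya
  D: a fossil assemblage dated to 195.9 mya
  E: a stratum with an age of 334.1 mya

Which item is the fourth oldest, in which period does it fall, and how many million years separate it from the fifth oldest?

B, in the Triassic; 47.2 million years to D

Larger Ma means older, so oldest first: C 1574 > A 559 > E 334.1 > B 243.1 > D 195.9.
Counting 4 along gives B (243.1 Ma); the excerpt puts that inside the Triassic, 251.902–201.4 Ma.
Next in line is D (195.9 Ma), and 243.1 − 195.9 = 47.2 Myr.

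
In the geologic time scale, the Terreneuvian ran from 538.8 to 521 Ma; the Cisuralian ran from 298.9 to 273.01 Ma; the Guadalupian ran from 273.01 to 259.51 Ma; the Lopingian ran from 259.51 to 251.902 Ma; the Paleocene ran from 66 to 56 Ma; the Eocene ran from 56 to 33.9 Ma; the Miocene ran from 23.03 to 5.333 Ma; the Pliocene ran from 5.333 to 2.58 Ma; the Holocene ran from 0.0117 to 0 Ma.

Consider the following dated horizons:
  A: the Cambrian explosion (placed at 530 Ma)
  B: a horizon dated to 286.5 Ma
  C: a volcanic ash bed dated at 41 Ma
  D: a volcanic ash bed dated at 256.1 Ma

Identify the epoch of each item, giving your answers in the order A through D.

Match each age against the start–end ranges in the excerpt: A = 530 Ma → Terreneuvian (538.8–521); B = 286.5 Ma → Cisuralian (298.9–273.01); C = 41 Ma → Eocene (56–33.9); D = 256.1 Ma → Lopingian (259.51–251.902).

A — Terreneuvian; B — Cisuralian; C — Eocene; D — Lopingian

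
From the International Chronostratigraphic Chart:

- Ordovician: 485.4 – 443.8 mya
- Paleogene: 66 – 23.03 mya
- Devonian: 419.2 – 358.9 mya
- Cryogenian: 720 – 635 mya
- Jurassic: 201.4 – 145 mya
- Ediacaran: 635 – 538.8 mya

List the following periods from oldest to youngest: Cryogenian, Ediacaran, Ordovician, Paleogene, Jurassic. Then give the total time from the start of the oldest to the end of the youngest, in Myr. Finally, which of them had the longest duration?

Cryogenian → Ediacaran → Ordovician → Jurassic → Paleogene; total span 696.97 Myr; longest is Ediacaran

From the excerpt: Cryogenian 720–635; Ediacaran 635–538.8; Ordovician 485.4–443.8; Paleogene 66–23.03; Jurassic 201.4–145 (Ma).
Larger Ma is earlier, so the oldest is Cryogenian and the youngest is Paleogene; oldest to youngest: Cryogenian, Ediacaran, Ordovician, Jurassic, Paleogene.
Oldest start 720 minus youngest end 23.03 gives 696.97 Myr overall.
Individual lengths (start − end): Paleogene 42.97; Cryogenian 85; Ediacaran 96.2; Ordovician 41.6; Jurassic 56.4. The largest is Ediacaran at 96.2 Myr.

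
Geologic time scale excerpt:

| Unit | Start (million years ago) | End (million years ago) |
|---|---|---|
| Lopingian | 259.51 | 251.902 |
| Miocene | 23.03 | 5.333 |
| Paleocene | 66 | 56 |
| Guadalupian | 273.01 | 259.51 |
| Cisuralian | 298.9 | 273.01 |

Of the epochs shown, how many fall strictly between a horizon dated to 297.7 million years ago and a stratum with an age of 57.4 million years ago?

2

297.7 Ma sits inside the Cisuralian (298.9–273.01) and 57.4 Ma inside the Paleocene (66–56); neither of those is wholly between the two dates.
The listed epochs lying completely between them are Guadalupian, Lopingian — 2 in all.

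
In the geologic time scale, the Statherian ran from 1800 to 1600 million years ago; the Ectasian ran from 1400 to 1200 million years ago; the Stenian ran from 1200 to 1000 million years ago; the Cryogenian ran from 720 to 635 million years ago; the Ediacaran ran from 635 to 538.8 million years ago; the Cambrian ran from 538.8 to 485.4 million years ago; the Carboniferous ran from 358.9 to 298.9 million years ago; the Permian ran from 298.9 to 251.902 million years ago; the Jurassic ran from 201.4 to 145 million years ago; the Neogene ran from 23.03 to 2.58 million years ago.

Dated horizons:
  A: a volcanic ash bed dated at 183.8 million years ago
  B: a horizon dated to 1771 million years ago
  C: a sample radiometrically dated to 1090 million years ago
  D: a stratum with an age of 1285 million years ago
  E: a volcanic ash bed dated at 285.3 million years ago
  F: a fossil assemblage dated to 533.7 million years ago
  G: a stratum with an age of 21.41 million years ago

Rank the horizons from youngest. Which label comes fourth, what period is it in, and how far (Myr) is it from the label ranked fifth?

F, in the Cambrian; 556.3 million years to C

Smaller Ma means younger, so youngest first: G 21.41 < A 183.8 < E 285.3 < F 533.7 < C 1090 < D 1285 < B 1771.
Counting 4 along gives F (533.7 Ma); the excerpt puts that inside the Cambrian, 538.8–485.4 Ma.
Next in line is C (1090 Ma), and 1090 − 533.7 = 556.3 Myr.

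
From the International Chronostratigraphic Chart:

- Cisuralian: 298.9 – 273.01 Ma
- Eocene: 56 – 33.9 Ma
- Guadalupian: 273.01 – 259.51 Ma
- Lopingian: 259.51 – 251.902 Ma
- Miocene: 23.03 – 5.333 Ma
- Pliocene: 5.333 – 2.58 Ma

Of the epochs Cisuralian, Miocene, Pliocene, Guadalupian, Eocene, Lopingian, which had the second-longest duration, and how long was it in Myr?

Eocene, 22.1 million years

Start − end for each: Cisuralian 298.9 − 273.01 = 25.89; Miocene 23.03 − 5.333 = 17.697; Pliocene 5.333 − 2.58 = 2.753; Guadalupian 273.01 − 259.51 = 13.5; Eocene 56 − 33.9 = 22.1; Lopingian 259.51 − 251.902 = 7.608.
Ranking these from longest: Cisuralian > Eocene > Miocene > Guadalupian > Lopingian > Pliocene.
Position 2 in that ranking is Eocene, which lasted 22.1 Myr.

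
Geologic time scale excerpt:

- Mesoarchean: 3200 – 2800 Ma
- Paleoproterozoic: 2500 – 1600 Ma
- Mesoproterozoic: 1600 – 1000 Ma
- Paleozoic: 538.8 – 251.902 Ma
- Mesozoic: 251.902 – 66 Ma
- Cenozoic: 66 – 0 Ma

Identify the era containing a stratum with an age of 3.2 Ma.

Cenozoic

3.2 Ma lies between 66 and 0 Ma, so it falls in the Cenozoic.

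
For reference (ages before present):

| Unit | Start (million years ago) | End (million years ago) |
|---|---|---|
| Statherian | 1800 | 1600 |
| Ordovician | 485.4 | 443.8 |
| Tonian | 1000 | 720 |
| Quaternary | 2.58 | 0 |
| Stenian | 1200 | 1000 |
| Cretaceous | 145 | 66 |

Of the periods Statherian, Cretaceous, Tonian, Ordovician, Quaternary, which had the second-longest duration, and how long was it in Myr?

Statherian, 200 million years

Durations: Statherian 200; Cretaceous 79; Tonian 280; Ordovician 41.6; Quaternary 2.58 Myr.
Sorted longest-first: Tonian (280), Statherian (200), Cretaceous (79), Ordovician (41.6), Quaternary (2.58).
The second longest is Statherian at 200 Myr.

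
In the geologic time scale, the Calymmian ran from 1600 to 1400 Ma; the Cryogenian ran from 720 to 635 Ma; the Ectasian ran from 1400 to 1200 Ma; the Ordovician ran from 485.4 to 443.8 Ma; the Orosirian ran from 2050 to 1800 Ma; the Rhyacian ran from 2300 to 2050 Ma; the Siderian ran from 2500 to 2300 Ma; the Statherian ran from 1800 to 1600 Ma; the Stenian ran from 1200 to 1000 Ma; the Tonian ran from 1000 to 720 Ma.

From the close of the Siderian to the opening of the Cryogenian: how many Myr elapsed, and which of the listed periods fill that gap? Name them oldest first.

1580 million years; Rhyacian, Orosirian, Statherian, Calymmian, Ectasian, Stenian, Tonian

End of Siderian = 2300 Ma; start of Cryogenian = 720 Ma.
Gap = 2300 − 720 = 1580 Myr.
Periods wholly inside 2300–720 Ma: Rhyacian (2300–2050), Orosirian (2050–1800), Statherian (1800–1600), Calymmian (1600–1400), Ectasian (1400–1200), Stenian (1200–1000), Tonian (1000–720).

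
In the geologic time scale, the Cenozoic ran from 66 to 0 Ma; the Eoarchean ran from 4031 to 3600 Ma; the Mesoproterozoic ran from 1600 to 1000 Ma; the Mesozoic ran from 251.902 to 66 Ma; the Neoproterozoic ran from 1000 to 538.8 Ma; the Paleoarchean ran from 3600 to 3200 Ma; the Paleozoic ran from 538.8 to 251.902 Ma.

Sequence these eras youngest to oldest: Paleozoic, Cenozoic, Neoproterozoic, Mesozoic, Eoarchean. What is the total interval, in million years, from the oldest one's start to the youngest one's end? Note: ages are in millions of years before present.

From the excerpt: Paleozoic 538.8–251.902; Cenozoic 66–0; Neoproterozoic 1000–538.8; Mesozoic 251.902–66; Eoarchean 4031–3600 (Ma).
Larger Ma is earlier, so the oldest is Eoarchean and the youngest is Cenozoic; youngest to oldest: Cenozoic, Mesozoic, Paleozoic, Neoproterozoic, Eoarchean.
Oldest start 4031 minus youngest end 0 gives 4031 Myr overall.

Cenozoic → Mesozoic → Paleozoic → Neoproterozoic → Eoarchean; total span 4031 Myr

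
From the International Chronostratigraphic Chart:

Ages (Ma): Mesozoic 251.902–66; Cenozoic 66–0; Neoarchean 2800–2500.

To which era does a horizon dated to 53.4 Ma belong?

53.4 Ma lies between 66 and 0 Ma, so it falls in the Cenozoic.

Cenozoic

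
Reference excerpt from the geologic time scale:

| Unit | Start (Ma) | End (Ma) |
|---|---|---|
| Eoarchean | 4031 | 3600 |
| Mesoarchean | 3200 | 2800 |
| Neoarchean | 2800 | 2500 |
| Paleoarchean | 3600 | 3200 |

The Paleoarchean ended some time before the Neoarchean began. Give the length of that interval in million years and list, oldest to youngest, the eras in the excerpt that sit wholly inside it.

400 million years; Mesoarchean

The Paleoarchean closes at 3200 Ma and the Neoarchean opens at 2800 Ma, so the interval is 3200 − 2800 = 400 Myr.
An era fits inside if it starts at or after 3200 Ma and ends at or before 2800 Ma; oldest first that gives Mesoarchean.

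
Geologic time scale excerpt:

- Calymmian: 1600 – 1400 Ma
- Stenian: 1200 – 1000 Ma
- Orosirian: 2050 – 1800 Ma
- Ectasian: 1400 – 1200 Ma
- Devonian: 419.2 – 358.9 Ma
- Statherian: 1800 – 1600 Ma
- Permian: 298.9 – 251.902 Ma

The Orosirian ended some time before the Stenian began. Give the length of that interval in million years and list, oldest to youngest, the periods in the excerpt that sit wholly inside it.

600 million years; Statherian, Calymmian, Ectasian

End of Orosirian = 1800 Ma; start of Stenian = 1200 Ma.
Gap = 1800 − 1200 = 600 Myr.
Periods wholly inside 1800–1200 Ma: Statherian (1800–1600), Calymmian (1600–1400), Ectasian (1400–1200).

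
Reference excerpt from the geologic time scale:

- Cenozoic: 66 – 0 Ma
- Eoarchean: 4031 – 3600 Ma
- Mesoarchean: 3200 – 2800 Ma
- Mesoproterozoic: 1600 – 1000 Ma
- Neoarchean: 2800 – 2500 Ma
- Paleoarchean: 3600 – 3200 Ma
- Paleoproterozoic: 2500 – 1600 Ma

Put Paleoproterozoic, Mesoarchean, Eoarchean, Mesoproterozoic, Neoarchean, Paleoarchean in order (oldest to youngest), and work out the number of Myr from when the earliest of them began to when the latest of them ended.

Eoarchean → Paleoarchean → Mesoarchean → Neoarchean → Paleoproterozoic → Mesoproterozoic; total span 3031 Myr

Start ages (Ma): Eoarchean 4031, Paleoarchean 3600, Mesoarchean 3200, Neoarchean 2800, Paleoproterozoic 2500, Mesoproterozoic 1600.
Ordered oldest to youngest: Eoarchean, Paleoarchean, Mesoarchean, Neoarchean, Paleoproterozoic, Mesoproterozoic.
Span = 4031 − 1000 = 3031 Myr.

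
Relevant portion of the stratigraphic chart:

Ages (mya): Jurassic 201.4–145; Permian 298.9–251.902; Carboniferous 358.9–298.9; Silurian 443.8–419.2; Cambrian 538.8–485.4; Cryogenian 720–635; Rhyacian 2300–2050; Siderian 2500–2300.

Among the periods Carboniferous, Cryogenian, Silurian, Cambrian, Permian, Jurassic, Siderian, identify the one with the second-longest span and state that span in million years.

Start − end for each: Carboniferous 358.9 − 298.9 = 60; Cryogenian 720 − 635 = 85; Silurian 443.8 − 419.2 = 24.6; Cambrian 538.8 − 485.4 = 53.4; Permian 298.9 − 251.902 = 46.998; Jurassic 201.4 − 145 = 56.4; Siderian 2500 − 2300 = 200.
Ranking these from longest: Siderian > Cryogenian > Carboniferous > Jurassic > Cambrian > Permian > Silurian.
Position 2 in that ranking is Cryogenian, which lasted 85 Myr.

Cryogenian, 85 million years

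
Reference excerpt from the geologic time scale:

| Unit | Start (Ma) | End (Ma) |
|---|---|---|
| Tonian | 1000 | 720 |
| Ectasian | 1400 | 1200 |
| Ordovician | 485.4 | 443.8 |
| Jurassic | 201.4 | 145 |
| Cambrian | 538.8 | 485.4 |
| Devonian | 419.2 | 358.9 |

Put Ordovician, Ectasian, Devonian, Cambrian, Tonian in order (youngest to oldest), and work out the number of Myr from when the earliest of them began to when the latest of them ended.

From the excerpt: Ordovician 485.4–443.8; Ectasian 1400–1200; Devonian 419.2–358.9; Cambrian 538.8–485.4; Tonian 1000–720 (Ma).
Larger Ma is earlier, so the oldest is Ectasian and the youngest is Devonian; youngest to oldest: Devonian, Ordovician, Cambrian, Tonian, Ectasian.
Oldest start 1400 minus youngest end 358.9 gives 1041.1 Myr overall.

Devonian → Ordovician → Cambrian → Tonian → Ectasian; total span 1041.1 Myr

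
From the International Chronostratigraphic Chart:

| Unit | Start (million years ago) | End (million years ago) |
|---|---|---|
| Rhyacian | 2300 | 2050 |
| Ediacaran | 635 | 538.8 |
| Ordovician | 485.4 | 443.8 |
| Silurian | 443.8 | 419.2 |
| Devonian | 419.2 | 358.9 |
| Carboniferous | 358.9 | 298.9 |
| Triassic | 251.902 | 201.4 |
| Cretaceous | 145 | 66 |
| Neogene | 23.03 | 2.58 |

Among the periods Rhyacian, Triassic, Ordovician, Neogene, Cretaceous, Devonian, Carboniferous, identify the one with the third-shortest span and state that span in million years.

Triassic, 50.502 million years

Start − end for each: Rhyacian 2300 − 2050 = 250; Triassic 251.902 − 201.4 = 50.502; Ordovician 485.4 − 443.8 = 41.6; Neogene 23.03 − 2.58 = 20.45; Cretaceous 145 − 66 = 79; Devonian 419.2 − 358.9 = 60.3; Carboniferous 358.9 − 298.9 = 60.
Ranking these from shortest: Neogene < Ordovician < Triassic < Carboniferous < Devonian < Cretaceous < Rhyacian.
Position 3 in that ranking is Triassic, which lasted 50.502 Myr.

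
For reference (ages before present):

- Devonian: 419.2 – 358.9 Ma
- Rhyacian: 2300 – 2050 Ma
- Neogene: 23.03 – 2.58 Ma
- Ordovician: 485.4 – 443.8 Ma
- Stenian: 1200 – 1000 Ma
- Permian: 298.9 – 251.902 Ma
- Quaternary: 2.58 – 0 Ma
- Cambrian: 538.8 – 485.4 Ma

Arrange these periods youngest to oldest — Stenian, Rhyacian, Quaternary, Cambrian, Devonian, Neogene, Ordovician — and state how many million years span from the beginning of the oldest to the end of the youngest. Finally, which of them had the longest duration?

From the excerpt: Stenian 1200–1000; Rhyacian 2300–2050; Quaternary 2.58–0; Cambrian 538.8–485.4; Devonian 419.2–358.9; Neogene 23.03–2.58; Ordovician 485.4–443.8 (Ma).
Larger Ma is earlier, so the oldest is Rhyacian and the youngest is Quaternary; youngest to oldest: Quaternary, Neogene, Devonian, Ordovician, Cambrian, Stenian, Rhyacian.
Oldest start 2300 minus youngest end 0 gives 2300 Myr overall.
Individual lengths (start − end): Devonian 60.3; Rhyacian 250; Stenian 200; Cambrian 53.4; Neogene 20.45; Ordovician 41.6; Quaternary 2.58. The largest is Rhyacian at 250 Myr.

Quaternary → Neogene → Devonian → Ordovician → Cambrian → Stenian → Rhyacian; total span 2300 Myr; longest is Rhyacian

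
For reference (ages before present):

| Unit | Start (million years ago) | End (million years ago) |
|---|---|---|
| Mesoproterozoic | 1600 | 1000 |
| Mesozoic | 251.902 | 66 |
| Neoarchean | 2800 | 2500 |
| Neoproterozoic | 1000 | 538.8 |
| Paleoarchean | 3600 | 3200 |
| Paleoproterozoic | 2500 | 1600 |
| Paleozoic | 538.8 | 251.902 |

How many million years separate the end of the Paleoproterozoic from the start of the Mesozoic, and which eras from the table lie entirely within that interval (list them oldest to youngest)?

The Paleoproterozoic closes at 1600 Ma and the Mesozoic opens at 251.902 Ma, so the interval is 1600 − 251.902 = 1348.098 Myr.
An era fits inside if it starts at or after 1600 Ma and ends at or before 251.902 Ma; oldest first that gives Mesoproterozoic, Neoproterozoic, Paleozoic.

1348.098 million years; Mesoproterozoic, Neoproterozoic, Paleozoic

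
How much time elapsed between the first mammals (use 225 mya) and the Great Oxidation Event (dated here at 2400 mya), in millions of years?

2400 − 225 = 2175 million years.

2175 million years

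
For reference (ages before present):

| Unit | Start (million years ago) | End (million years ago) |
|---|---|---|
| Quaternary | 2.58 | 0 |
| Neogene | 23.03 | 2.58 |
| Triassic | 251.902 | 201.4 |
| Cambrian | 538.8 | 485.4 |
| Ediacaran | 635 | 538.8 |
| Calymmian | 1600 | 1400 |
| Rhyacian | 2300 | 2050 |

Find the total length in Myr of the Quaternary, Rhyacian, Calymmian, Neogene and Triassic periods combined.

Duration is start − end for each: (2.58 − 0) + (2300 − 2050) + (1600 − 1400) + (23.03 − 2.58) + (251.902 − 201.4).
That is 2.58 + 250 + 200 + 20.45 + 50.502, which totals 523.532 million years.

523.532 million years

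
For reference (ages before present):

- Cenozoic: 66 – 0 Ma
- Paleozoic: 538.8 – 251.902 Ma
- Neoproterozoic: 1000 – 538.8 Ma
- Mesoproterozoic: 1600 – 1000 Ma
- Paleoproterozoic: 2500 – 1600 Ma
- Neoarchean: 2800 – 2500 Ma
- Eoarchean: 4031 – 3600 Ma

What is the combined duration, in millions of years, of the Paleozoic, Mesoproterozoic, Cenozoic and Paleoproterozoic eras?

1852.898 million years

Duration is start − end for each: (538.8 − 251.902) + (1600 − 1000) + (66 − 0) + (2500 − 1600).
That is 286.898 + 600 + 66 + 900, which totals 1852.898 million years.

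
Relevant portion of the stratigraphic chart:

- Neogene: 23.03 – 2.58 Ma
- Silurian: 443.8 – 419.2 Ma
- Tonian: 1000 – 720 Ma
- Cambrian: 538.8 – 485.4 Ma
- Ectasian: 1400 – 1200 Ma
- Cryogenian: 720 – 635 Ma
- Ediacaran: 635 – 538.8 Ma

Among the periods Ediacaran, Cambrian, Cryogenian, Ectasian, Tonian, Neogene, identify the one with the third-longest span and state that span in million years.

Ediacaran, 96.2 million years

Start − end for each: Ediacaran 635 − 538.8 = 96.2; Cambrian 538.8 − 485.4 = 53.4; Cryogenian 720 − 635 = 85; Ectasian 1400 − 1200 = 200; Tonian 1000 − 720 = 280; Neogene 23.03 − 2.58 = 20.45.
Ranking these from longest: Tonian > Ectasian > Ediacaran > Cryogenian > Cambrian > Neogene.
Position 3 in that ranking is Ediacaran, which lasted 96.2 Myr.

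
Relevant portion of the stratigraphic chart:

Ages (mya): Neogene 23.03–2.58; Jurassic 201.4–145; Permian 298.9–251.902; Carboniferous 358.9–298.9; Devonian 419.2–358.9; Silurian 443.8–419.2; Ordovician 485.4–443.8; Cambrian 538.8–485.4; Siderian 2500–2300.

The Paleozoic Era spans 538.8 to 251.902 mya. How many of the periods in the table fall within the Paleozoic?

6

Periods inside 538.8–251.902 Ma: Cambrian, Ordovician, Silurian, Devonian, Carboniferous, Permian — 6 in total.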